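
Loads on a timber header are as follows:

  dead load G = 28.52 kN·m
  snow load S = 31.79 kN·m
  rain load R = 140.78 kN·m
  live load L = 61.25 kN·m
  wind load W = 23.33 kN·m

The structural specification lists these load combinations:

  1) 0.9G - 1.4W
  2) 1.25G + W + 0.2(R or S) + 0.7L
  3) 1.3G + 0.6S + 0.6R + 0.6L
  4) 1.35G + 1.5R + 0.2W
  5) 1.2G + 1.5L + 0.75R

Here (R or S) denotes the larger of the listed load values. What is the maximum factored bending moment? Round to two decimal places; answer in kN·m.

254.34 kN·m

(R or S) → R = 140.78 kN·m.
1) 0.9(28.52) - 1.4(23.33) = -6.99
2) 1.25(28.52) + 1.0(23.33) + 0.2(140.78) + 0.7(61.25) = 130.01
3) 1.3(28.52) + 0.6(31.79) + 0.6(140.78) + 0.6(61.25) = 177.37
4) 1.35(28.52) + 1.5(140.78) + 0.2(23.33) = 254.34
5) 1.2(28.52) + 1.5(61.25) + 0.75(140.78) = 231.68
The controlling combination is 4, giving 254.34 kN·m.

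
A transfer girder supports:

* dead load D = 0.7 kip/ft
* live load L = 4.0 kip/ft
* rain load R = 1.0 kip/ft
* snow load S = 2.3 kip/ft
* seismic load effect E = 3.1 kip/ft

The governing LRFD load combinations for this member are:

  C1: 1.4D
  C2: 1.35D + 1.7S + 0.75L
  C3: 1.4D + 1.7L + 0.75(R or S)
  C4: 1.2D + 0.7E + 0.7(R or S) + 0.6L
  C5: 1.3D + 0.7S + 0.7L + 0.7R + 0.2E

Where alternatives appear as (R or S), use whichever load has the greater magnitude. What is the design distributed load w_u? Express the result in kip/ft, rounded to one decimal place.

(R or S) → S = 2.3 kip/ft.
C1: 1.4(0.7) = 1.0
C2: 1.35(0.7) + 1.7(2.3) + 0.75(4.0) = 7.9
C3: 1.4(0.7) + 1.7(4.0) + 0.75(2.3) = 9.5
C4: 1.2(0.7) + 0.7(3.1) + 0.7(2.3) + 0.6(4.0) = 7.0
C5: 1.3(0.7) + 0.7(2.3) + 0.7(4.0) + 0.7(1.0) + 0.2(3.1) = 6.6
The controlling combination is 3, giving 9.5 kip/ft.

9.5 kip/ft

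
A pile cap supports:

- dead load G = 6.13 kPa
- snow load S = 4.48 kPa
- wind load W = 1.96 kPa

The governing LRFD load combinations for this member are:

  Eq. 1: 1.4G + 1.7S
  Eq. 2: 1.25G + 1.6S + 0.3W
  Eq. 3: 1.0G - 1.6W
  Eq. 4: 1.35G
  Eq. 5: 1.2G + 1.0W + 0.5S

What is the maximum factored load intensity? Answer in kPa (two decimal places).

16.20 kPa

Eq. 1: 1.4(6.13) + 1.7(4.48) = 8.58 + 7.62 = 16.20
Eq. 2: 1.25(6.13) + 1.6(4.48) + 0.3(1.96) = 7.66 + 7.17 + 0.59 = 15.42
Eq. 3: 1.0(6.13) - 1.6(1.96) = 6.13 - 3.14 = 2.99
Eq. 4: 1.35(6.13) = 8.28
Eq. 5: 1.2(6.13) + 1.0(1.96) + 0.5(4.48) = 7.36 + 1.96 + 2.24 = 11.56
The controlling combination is 1, giving 16.20 kPa.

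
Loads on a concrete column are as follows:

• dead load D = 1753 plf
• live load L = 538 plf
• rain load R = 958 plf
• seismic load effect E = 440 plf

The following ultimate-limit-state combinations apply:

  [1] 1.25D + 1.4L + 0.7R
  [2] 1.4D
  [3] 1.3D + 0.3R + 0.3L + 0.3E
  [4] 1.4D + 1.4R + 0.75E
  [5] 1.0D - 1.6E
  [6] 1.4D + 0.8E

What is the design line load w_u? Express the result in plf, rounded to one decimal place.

[1] 1.25(1753) + 1.4(538) + 0.7(958) = 2191.3 + 753.2 + 670.6 = 3615.1
[2] 1.4(1753) = 2454.2
[3] 1.3(1753) + 0.3(958) + 0.3(538) + 0.3(440) = 2278.9 + 287.4 + 161.4 + 132.0 = 2859.7
[4] 1.4(1753) + 1.4(958) + 0.75(440) = 2454.2 + 1341.2 + 330.0 = 4125.4
[5] 1.0(1753) - 1.6(440) = 1753.0 - 704.0 = 1049.0
[6] 1.4(1753) + 0.8(440) = 2454.2 + 352.0 = 2806.2
The controlling combination is 4, giving 4125.4 plf.

4125.4 plf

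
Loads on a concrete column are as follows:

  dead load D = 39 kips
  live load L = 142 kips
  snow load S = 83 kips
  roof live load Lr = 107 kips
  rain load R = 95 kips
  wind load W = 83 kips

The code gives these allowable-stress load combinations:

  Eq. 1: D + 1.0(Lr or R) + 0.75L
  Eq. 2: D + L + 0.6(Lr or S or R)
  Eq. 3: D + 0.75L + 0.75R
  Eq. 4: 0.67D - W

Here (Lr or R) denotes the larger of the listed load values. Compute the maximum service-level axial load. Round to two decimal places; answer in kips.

252.50 kips

(Lr or R) → Lr = 107 kips; (Lr or S or R) → Lr = 107 kips.
Eq. 1: 1.0(39) + 1.0(107) + 0.75(142) = 39.00 + 107.00 + 106.50 = 252.50
Eq. 2: 1.0(39) + 1.0(142) + 0.6(107) = 39.00 + 142.00 + 64.20 = 245.20
Eq. 3: 1.0(39) + 0.75(142) + 0.75(95) = 39.00 + 106.50 + 71.25 = 216.75
Eq. 4: 0.67(39) - 1.0(83) = 26.13 - 83.00 = -56.87
The controlling combination is 1, giving 252.50 kips.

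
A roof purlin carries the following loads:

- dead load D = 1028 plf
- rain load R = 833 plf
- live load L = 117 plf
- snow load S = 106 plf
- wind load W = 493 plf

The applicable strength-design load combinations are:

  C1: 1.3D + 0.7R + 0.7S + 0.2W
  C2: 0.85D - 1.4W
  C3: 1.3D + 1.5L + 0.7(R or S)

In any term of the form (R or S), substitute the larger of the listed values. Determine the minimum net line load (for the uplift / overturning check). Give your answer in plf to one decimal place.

183.6 plf

(R or S) → R = 833 plf.
C1: 1.3(1028) + 0.7(833) + 0.7(106) + 0.2(493) = 2092.3
C2: 0.85(1028) - 1.4(493) = 183.6
C3: 1.3(1028) + 1.5(117) + 0.7(833) = 2095.0
Combination 2 gives the minimum: 183.6 plf.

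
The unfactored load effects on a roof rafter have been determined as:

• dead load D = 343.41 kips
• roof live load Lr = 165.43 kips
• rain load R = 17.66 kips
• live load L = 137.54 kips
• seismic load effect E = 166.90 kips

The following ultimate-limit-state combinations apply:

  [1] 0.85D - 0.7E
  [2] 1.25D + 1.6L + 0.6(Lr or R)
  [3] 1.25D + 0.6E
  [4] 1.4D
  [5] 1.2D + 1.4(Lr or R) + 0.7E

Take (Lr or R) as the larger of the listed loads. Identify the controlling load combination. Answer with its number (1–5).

(Lr or R) → Lr = 165.43 kips.
[1] 0.85(343.41) - 0.7(166.90) = 175.07
[2] 1.25(343.41) + 1.6(137.54) + 0.6(165.43) = 748.58
[3] 1.25(343.41) + 0.6(166.90) = 529.40
[4] 1.4(343.41) = 480.77
[5] 1.2(343.41) + 1.4(165.43) + 0.7(166.90) = 760.52
The largest value is 760.52 kips from combination 5.

Combination 5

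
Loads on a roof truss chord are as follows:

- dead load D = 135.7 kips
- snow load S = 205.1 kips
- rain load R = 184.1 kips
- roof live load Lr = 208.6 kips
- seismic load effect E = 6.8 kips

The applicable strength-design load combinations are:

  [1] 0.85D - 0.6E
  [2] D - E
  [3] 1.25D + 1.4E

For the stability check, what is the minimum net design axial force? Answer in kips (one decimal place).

111.3 kips

[1] 0.85(135.7) - 0.6(6.8) = 111.3
[2] 1.0(135.7) - 1.0(6.8) = 135.7 - 6.8 = 128.9
[3] 1.25(135.7) + 1.4(6.8) = 169.6 + 9.5 = 179.1
Combination 1 gives the minimum: 111.3 kips.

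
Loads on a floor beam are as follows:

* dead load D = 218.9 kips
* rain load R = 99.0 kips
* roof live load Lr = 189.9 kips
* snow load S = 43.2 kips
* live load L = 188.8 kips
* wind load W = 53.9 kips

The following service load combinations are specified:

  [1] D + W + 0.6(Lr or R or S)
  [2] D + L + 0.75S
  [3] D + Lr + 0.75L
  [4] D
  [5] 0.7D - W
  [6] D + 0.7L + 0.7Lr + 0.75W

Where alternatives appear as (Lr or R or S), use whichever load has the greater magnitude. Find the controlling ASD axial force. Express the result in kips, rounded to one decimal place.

(Lr or R or S) → Lr = 189.9 kips.
[1] 1.0(218.9) + 1.0(53.9) + 0.6(189.9) = 218.9 + 53.9 + 113.9 = 386.7
[2] 1.0(218.9) + 1.0(188.8) + 0.75(43.2) = 218.9 + 188.8 + 32.4 = 440.1
[3] 1.0(218.9) + 1.0(189.9) + 0.75(188.8) = 218.9 + 189.9 + 141.6 = 550.4
[4] 1.0(218.9) = 218.9
[5] 0.7(218.9) - 1.0(53.9) = 153.2 - 53.9 = 99.3
[6] 1.0(218.9) + 0.7(188.8) + 0.7(189.9) + 0.75(53.9) = 218.9 + 132.2 + 132.9 + 40.4 = 524.4
Combination 3 governs: P = 550.4 kips.

550.4 kips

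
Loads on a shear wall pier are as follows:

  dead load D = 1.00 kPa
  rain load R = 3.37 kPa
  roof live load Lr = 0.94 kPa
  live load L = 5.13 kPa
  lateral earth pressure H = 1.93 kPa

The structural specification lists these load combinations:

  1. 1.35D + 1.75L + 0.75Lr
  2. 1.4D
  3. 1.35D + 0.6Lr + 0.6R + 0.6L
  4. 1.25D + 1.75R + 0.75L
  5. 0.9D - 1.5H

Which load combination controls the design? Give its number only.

1. 1.35(1.00) + 1.75(5.13) + 0.75(0.94) = 11.03
2. 1.4(1.00) = 1.40
3. 1.35(1.00) + 0.6(0.94) + 0.6(3.37) + 0.6(5.13) = 1.35 + 0.56 + 2.02 + 3.08 = 7.01
4. 1.25(1.00) + 1.75(3.37) + 0.75(5.13) = 1.25 + 5.90 + 3.85 = 11.00
5. 0.9(1.00) - 1.5(1.93) = 0.90 - 2.90 = -2.00
The largest value is 11.03 kPa from combination 1.

Combination 1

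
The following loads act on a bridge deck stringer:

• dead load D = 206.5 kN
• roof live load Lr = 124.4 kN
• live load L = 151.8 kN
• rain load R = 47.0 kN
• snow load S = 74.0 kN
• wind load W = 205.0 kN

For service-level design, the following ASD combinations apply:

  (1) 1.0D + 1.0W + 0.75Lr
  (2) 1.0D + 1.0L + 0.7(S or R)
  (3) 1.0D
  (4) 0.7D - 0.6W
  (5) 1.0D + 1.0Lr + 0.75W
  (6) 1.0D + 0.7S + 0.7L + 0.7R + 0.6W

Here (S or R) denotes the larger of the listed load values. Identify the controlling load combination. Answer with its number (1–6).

(S or R) → S = 74.0 kN.
(1) 1.0(206.5) + 1.0(205.0) + 0.75(124.4) = 206.5 + 205.0 + 93.3 = 504.8
(2) 1.0(206.5) + 1.0(151.8) + 0.7(74.0) = 206.5 + 151.8 + 51.8 = 410.1
(3) 1.0(206.5) = 206.5
(4) 0.7(206.5) - 0.6(205.0) = 144.6 - 123.0 = 21.6
(5) 1.0(206.5) + 1.0(124.4) + 0.75(205.0) = 206.5 + 124.4 + 153.8 = 484.7
(6) 1.0(206.5) + 0.7(74.0) + 0.7(151.8) + 0.7(47.0) + 0.6(205.0) = 206.5 + 51.8 + 106.3 + 32.9 + 123.0 = 520.5
The largest value is 520.5 kN from combination 6.

Combination 6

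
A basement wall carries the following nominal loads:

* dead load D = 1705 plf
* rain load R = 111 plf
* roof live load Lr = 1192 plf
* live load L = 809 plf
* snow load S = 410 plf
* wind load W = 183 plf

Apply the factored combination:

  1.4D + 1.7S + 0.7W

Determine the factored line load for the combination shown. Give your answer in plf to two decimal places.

3212.10 plf

1.4(1705) + 1.7(410) + 0.7(183) = 2387.00 + 697.00 + 128.10 = 3212.10
w_u = 3212.10 plf.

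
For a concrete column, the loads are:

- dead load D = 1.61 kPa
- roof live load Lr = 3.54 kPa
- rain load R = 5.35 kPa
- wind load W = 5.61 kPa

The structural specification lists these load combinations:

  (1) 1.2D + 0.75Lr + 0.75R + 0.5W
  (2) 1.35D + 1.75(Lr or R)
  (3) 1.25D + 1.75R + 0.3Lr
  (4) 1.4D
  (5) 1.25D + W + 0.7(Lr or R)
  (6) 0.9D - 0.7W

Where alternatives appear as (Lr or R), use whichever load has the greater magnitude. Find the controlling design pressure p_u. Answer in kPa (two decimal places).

12.44 kPa

(Lr or R) → R = 5.35 kPa.
(1) 1.2(1.61) + 0.75(3.54) + 0.75(5.35) + 0.5(5.61) = 11.40
(2) 1.35(1.61) + 1.75(5.35) = 11.54
(3) 1.25(1.61) + 1.75(5.35) + 0.3(3.54) = 12.44
(4) 1.4(1.61) = 2.25
(5) 1.25(1.61) + 1.0(5.61) + 0.7(5.35) = 2.01 + 5.61 + 3.75 = 11.37
(6) 0.9(1.61) - 0.7(5.61) = 1.45 - 3.93 = -2.48
Combination 3 governs: p_u = 12.44 kPa.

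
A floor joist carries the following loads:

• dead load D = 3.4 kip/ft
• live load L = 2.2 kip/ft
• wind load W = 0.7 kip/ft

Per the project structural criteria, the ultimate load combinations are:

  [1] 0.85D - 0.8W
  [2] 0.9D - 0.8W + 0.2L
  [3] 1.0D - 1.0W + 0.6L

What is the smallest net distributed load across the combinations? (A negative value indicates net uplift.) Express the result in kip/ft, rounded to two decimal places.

[1] 0.85(3.4) - 0.8(0.7) = 2.89 - 0.56 = 2.33
[2] 0.9(3.4) - 0.8(0.7) + 0.2(2.2) = 3.06 - 0.56 + 0.44 = 2.94
[3] 1.0(3.4) - 1.0(0.7) + 0.6(2.2) = 3.40 - 0.70 + 1.32 = 4.02
Combination 1 gives the minimum: 2.33 kip/ft.

2.33 kip/ft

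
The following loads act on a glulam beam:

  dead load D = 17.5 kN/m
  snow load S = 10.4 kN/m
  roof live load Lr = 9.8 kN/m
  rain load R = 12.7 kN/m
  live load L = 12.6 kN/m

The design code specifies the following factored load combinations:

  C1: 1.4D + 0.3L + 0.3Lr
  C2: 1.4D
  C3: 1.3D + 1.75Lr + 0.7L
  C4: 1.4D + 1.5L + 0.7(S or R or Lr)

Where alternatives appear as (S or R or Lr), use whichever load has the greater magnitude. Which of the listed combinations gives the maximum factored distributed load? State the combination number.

Combination 4

(S or R or Lr) → R = 12.7 kN/m.
C1: 1.4(17.5) + 0.3(12.6) + 0.3(9.8) = 31.2
C2: 1.4(17.5) = 24.5
C3: 1.3(17.5) + 1.75(9.8) + 0.7(12.6) = 48.7
C4: 1.4(17.5) + 1.5(12.6) + 0.7(12.7) = 52.3
The largest value is 52.3 kN/m from combination 4.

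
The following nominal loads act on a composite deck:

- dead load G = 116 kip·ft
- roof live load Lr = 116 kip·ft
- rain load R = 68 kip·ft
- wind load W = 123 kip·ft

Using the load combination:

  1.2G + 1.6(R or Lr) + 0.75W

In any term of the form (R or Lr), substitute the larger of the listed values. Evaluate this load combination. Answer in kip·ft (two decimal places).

417.05 kip·ft

(R or Lr) → Lr = 116 kip·ft.
1.2(116) + 1.6(116) + 0.75(123) = 139.20 + 185.60 + 92.25 = 417.05
M_u = 417.05 kip·ft.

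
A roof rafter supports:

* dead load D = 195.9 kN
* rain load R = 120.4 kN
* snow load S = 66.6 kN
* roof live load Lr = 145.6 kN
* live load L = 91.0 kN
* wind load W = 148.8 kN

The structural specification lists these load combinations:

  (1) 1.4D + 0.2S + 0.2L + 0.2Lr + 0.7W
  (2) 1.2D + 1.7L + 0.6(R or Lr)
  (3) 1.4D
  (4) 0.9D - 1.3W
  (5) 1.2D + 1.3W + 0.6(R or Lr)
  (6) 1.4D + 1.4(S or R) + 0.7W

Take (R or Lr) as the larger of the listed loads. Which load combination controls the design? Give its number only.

(R or Lr) → Lr = 145.6 kN; (S or R) → R = 120.4 kN.
(1) 1.4(195.9) + 0.2(66.6) + 0.2(91.0) + 0.2(145.6) + 0.7(148.8) = 274.3 + 13.3 + 18.2 + 29.1 + 104.2 = 439.1
(2) 1.2(195.9) + 1.7(91.0) + 0.6(145.6) = 477.1
(3) 1.4(195.9) = 274.3
(4) 0.9(195.9) - 1.3(148.8) = 176.3 - 193.4 = -17.1
(5) 1.2(195.9) + 1.3(148.8) + 0.6(145.6) = 235.1 + 193.4 + 87.4 = 515.9
(6) 1.4(195.9) + 1.4(120.4) + 0.7(148.8) = 547.0
The largest value is 547.0 kN from combination 6.

Combination 6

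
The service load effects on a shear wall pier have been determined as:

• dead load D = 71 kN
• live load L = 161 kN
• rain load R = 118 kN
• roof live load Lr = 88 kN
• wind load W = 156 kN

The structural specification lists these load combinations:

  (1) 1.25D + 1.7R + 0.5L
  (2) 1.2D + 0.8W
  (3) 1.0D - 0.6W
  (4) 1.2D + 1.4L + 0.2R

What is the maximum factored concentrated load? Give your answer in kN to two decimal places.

369.85 kN

(1) 1.25(71) + 1.7(118) + 0.5(161) = 369.85
(2) 1.2(71) + 0.8(156) = 210.00
(3) 1.0(71) - 0.6(156) = -22.60
(4) 1.2(71) + 1.4(161) + 0.2(118) = 334.20
The controlling combination is 1, giving 369.85 kN.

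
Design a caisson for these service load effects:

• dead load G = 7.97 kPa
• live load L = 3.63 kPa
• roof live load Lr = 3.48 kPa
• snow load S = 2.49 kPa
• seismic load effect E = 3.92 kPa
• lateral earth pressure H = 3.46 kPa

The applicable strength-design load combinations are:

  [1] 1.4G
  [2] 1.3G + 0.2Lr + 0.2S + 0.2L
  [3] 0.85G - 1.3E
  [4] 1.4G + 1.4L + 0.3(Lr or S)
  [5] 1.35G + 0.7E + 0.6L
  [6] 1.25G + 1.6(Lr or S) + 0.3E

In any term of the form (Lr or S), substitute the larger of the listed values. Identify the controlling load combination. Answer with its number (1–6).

(Lr or S) → Lr = 3.48 kPa.
[1] 1.4(7.97) = 11.16
[2] 1.3(7.97) + 0.2(3.48) + 0.2(2.49) + 0.2(3.63) = 12.28
[3] 0.85(7.97) - 1.3(3.92) = 1.68
[4] 1.4(7.97) + 1.4(3.63) + 0.3(3.48) = 17.28
[5] 1.35(7.97) + 0.7(3.92) + 0.6(3.63) = 15.68
[6] 1.25(7.97) + 1.6(3.48) + 0.3(3.92) = 16.71
The largest value is 17.28 kPa from combination 4.

Combination 4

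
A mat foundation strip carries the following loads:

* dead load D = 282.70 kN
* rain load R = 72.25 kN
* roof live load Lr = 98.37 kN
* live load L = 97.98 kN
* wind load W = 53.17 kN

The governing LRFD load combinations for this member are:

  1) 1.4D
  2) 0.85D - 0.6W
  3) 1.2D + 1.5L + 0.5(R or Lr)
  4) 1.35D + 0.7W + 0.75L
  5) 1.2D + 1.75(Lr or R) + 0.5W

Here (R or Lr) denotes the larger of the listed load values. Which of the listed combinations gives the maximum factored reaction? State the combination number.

(R or Lr) → Lr = 98.37 kN; (Lr or R) → Lr = 98.37 kN.
1) 1.4(282.70) = 395.78
2) 0.85(282.70) - 0.6(53.17) = 208.39
3) 1.2(282.70) + 1.5(97.98) + 0.5(98.37) = 339.24 + 146.97 + 49.19 = 535.40
4) 1.35(282.70) + 0.7(53.17) + 0.75(97.98) = 492.35
5) 1.2(282.70) + 1.75(98.37) + 0.5(53.17) = 537.97
The largest value is 537.97 kN from combination 5.

Combination 5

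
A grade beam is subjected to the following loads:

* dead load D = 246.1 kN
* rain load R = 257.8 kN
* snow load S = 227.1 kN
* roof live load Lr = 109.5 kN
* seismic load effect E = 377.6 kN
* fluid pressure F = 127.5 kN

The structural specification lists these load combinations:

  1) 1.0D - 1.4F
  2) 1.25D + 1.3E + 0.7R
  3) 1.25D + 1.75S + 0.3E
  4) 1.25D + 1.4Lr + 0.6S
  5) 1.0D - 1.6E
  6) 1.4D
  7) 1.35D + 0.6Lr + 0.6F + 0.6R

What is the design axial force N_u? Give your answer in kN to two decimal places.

1) 1.0(246.1) - 1.4(127.5) = 246.10 - 178.50 = 67.60
2) 1.25(246.1) + 1.3(377.6) + 0.7(257.8) = 307.63 + 490.88 + 180.46 = 978.97
3) 1.25(246.1) + 1.75(227.1) + 0.3(377.6) = 818.33
4) 1.25(246.1) + 1.4(109.5) + 0.6(227.1) = 307.63 + 153.30 + 136.26 = 597.19
5) 1.0(246.1) - 1.6(377.6) = 246.10 - 604.16 = -358.06
6) 1.4(246.1) = 344.54
7) 1.35(246.1) + 0.6(109.5) + 0.6(127.5) + 0.6(257.8) = 332.24 + 65.70 + 76.50 + 154.68 = 629.12
Maximum is from combination 2.

978.97 kN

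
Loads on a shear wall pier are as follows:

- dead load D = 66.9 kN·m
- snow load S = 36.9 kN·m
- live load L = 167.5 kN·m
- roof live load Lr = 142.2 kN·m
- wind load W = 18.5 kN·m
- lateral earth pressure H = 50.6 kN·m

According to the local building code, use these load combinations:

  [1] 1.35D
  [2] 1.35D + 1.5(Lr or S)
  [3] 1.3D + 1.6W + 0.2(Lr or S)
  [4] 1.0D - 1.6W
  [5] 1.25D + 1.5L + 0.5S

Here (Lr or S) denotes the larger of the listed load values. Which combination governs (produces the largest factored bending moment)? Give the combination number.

(Lr or S) → Lr = 142.2 kN·m.
[1] 1.35(66.9) = 90.3
[2] 1.35(66.9) + 1.5(142.2) = 303.6
[3] 1.3(66.9) + 1.6(18.5) + 0.2(142.2) = 145.0
[4] 1.0(66.9) - 1.6(18.5) = 37.3
[5] 1.25(66.9) + 1.5(167.5) + 0.5(36.9) = 353.3
The largest value is 353.3 kN·m from combination 5.

Combination 5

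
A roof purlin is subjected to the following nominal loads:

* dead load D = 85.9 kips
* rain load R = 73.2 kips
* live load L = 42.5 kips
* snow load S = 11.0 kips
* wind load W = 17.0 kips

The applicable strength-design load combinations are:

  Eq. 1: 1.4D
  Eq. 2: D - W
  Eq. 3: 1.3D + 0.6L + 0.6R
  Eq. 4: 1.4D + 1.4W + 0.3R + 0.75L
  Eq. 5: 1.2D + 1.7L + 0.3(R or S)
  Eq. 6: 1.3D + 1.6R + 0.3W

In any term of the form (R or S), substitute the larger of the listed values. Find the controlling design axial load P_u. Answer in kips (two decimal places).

233.89 kips

(R or S) → R = 73.2 kips.
Eq. 1: 1.4(85.9) = 120.26
Eq. 2: 1.0(85.9) - 1.0(17.0) = 85.90 - 17.00 = 68.90
Eq. 3: 1.3(85.9) + 0.6(42.5) + 0.6(73.2) = 111.67 + 25.50 + 43.92 = 181.09
Eq. 4: 1.4(85.9) + 1.4(17.0) + 0.3(73.2) + 0.75(42.5) = 120.26 + 23.80 + 21.96 + 31.88 = 197.90
Eq. 5: 1.2(85.9) + 1.7(42.5) + 0.3(73.2) = 103.08 + 72.25 + 21.96 = 197.29
Eq. 6: 1.3(85.9) + 1.6(73.2) + 0.3(17.0) = 111.67 + 117.12 + 5.10 = 233.89
The controlling combination is 6, giving 233.89 kips.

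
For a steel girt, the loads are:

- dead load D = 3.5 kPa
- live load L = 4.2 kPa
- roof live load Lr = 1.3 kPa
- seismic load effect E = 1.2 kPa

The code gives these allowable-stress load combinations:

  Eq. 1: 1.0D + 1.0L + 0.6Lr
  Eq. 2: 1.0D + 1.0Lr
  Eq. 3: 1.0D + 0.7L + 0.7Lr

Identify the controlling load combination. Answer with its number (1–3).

Eq. 1: 1.0(3.5) + 1.0(4.2) + 0.6(1.3) = 3.50 + 4.20 + 0.78 = 8.48
Eq. 2: 1.0(3.5) + 1.0(1.3) = 3.50 + 1.30 = 4.80
Eq. 3: 1.0(3.5) + 0.7(4.2) + 0.7(1.3) = 3.50 + 2.94 + 0.91 = 7.35
The largest value is 8.48 kPa from combination 1.

Combination 1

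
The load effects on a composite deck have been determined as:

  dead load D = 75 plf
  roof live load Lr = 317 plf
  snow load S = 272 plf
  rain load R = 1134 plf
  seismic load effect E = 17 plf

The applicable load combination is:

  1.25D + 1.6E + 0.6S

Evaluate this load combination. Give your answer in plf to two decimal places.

1.25(75) + 1.6(17) + 0.6(272) = 93.75 + 27.20 + 163.20 = 284.15
w_u = 284.15 plf.

284.15 plf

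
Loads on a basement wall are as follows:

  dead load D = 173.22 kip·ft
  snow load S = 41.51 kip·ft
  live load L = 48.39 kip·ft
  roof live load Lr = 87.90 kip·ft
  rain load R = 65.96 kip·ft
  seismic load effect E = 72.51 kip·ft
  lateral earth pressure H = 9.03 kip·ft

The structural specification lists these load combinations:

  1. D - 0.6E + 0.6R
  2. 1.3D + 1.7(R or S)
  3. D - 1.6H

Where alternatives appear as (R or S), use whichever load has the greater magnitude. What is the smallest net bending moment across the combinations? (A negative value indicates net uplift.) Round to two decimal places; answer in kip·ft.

(R or S) → R = 65.96 kip·ft.
1. 1.0(173.22) - 0.6(72.51) + 0.6(65.96) = 169.29
2. 1.3(173.22) + 1.7(65.96) = 337.32
3. 1.0(173.22) - 1.6(9.03) = 158.77
Combination 3 gives the minimum: 158.77 kip·ft.

158.77 kip·ft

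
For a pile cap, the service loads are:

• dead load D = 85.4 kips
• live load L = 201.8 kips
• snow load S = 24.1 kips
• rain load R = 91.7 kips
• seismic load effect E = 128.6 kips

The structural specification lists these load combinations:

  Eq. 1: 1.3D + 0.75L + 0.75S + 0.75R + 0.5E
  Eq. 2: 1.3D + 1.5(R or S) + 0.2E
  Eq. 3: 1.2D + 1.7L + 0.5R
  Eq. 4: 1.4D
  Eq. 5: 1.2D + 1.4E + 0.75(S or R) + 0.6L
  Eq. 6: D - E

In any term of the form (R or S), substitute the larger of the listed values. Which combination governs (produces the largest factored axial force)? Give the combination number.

(R or S) → R = 91.7 kips; (S or R) → R = 91.7 kips.
Eq. 1: 1.3(85.4) + 0.75(201.8) + 0.75(24.1) + 0.75(91.7) + 0.5(128.6) = 413.5
Eq. 2: 1.3(85.4) + 1.5(91.7) + 0.2(128.6) = 274.3
Eq. 3: 1.2(85.4) + 1.7(201.8) + 0.5(91.7) = 491.4
Eq. 4: 1.4(85.4) = 119.6
Eq. 5: 1.2(85.4) + 1.4(128.6) + 0.75(91.7) + 0.6(201.8) = 472.4
Eq. 6: 1.0(85.4) - 1.0(128.6) = -43.2
The largest value is 491.4 kips from combination 3.

Combination 3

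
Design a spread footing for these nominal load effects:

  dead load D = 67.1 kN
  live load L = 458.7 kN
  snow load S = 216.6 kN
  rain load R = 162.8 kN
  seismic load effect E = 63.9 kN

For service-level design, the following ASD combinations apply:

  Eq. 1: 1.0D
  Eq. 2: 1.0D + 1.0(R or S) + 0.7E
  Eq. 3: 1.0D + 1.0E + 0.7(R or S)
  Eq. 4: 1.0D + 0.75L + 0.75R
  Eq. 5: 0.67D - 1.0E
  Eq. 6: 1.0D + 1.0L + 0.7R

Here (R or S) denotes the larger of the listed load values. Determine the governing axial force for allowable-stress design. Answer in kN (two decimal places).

639.76 kN

(R or S) → S = 216.6 kN.
Eq. 1: 1.0(67.1) = 67.10
Eq. 2: 1.0(67.1) + 1.0(216.6) + 0.7(63.9) = 67.10 + 216.60 + 44.73 = 328.43
Eq. 3: 1.0(67.1) + 1.0(63.9) + 0.7(216.6) = 67.10 + 63.90 + 151.62 = 282.62
Eq. 4: 1.0(67.1) + 0.75(458.7) + 0.75(162.8) = 67.10 + 344.03 + 122.10 = 533.23
Eq. 5: 0.67(67.1) - 1.0(63.9) = 44.96 - 63.90 = -18.94
Eq. 6: 1.0(67.1) + 1.0(458.7) + 0.7(162.8) = 67.10 + 458.70 + 113.96 = 639.76
The controlling combination is 6, giving 639.76 kN.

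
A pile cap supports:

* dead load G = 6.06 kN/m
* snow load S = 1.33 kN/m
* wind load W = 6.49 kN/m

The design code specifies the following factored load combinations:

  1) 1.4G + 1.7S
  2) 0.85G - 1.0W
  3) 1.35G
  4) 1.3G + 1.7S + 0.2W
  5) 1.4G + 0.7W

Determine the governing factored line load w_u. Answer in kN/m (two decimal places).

13.03 kN/m

1) 1.4(6.06) + 1.7(1.33) = 10.75
2) 0.85(6.06) - 1.0(6.49) = -1.34
3) 1.35(6.06) = 8.18
4) 1.3(6.06) + 1.7(1.33) + 0.2(6.49) = 11.44
5) 1.4(6.06) + 0.7(6.49) = 13.03
Maximum is from combination 5.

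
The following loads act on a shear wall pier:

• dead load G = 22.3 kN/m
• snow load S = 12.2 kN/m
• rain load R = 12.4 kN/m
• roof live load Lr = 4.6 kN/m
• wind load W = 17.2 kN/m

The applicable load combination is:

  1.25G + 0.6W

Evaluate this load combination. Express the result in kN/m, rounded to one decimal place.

38.2 kN/m

1.25(22.3) + 0.6(17.2) = 27.9 + 10.3 = 38.2
w_u = 38.2 kN/m.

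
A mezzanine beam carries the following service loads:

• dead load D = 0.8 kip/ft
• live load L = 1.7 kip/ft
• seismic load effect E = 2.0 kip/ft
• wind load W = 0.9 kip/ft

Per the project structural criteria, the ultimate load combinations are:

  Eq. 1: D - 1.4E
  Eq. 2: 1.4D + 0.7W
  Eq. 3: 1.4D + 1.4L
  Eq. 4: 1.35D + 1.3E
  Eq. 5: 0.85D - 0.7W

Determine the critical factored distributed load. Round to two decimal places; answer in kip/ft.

Eq. 1: 1.0(0.8) - 1.4(2.0) = 0.80 - 2.80 = -2.00
Eq. 2: 1.4(0.8) + 0.7(0.9) = 1.12 + 0.63 = 1.75
Eq. 3: 1.4(0.8) + 1.4(1.7) = 1.12 + 2.38 = 3.50
Eq. 4: 1.35(0.8) + 1.3(2.0) = 1.08 + 2.60 = 3.68
Eq. 5: 0.85(0.8) - 0.7(0.9) = 0.68 - 0.63 = 0.05
The controlling combination is 4, giving 3.68 kip/ft.

3.68 kip/ft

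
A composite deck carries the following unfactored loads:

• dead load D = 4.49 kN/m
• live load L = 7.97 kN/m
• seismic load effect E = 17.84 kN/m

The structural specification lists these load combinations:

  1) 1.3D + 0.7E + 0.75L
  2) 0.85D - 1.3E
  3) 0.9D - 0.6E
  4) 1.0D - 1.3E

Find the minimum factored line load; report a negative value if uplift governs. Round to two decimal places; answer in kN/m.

1) 1.3(4.49) + 0.7(17.84) + 0.75(7.97) = 24.30
2) 0.85(4.49) - 1.3(17.84) = -19.38
3) 0.9(4.49) - 0.6(17.84) = 4.04 - 10.70 = -6.66
4) 1.0(4.49) - 1.3(17.84) = 4.49 - 23.19 = -18.70
Combination 2 gives the minimum: -19.38 kN/m.

-19.38 kN/m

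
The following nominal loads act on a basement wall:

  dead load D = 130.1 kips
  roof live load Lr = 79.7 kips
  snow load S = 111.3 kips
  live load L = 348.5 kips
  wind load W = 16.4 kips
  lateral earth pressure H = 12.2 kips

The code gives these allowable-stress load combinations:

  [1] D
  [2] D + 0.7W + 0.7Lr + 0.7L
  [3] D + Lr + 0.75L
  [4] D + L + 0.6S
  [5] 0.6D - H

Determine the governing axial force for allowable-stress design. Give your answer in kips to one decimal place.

[1] 1.0(130.1) = 130.1
[2] 1.0(130.1) + 0.7(16.4) + 0.7(79.7) + 0.7(348.5) = 441.3
[3] 1.0(130.1) + 1.0(79.7) + 0.75(348.5) = 471.2
[4] 1.0(130.1) + 1.0(348.5) + 0.6(111.3) = 545.4
[5] 0.6(130.1) - 1.0(12.2) = 65.9
The controlling combination is 4, giving 545.4 kips.

545.4 kips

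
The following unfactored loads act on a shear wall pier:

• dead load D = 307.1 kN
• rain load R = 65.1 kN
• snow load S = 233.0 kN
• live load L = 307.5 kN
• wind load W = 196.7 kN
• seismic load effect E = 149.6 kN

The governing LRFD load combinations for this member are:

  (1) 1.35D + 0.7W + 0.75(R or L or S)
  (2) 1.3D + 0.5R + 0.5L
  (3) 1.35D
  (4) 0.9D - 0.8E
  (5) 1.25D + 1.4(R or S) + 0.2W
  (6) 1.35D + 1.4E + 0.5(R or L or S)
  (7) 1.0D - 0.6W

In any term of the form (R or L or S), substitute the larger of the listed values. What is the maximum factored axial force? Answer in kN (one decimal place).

(R or L or S) → L = 307.5 kN; (R or S) → S = 233.0 kN.
(1) 1.35(307.1) + 0.7(196.7) + 0.75(307.5) = 414.6 + 137.7 + 230.6 = 782.9
(2) 1.3(307.1) + 0.5(65.1) + 0.5(307.5) = 585.5
(3) 1.35(307.1) = 414.6
(4) 0.9(307.1) - 0.8(149.6) = 276.4 - 119.7 = 156.7
(5) 1.25(307.1) + 1.4(233.0) + 0.2(196.7) = 383.9 + 326.2 + 39.3 = 749.4
(6) 1.35(307.1) + 1.4(149.6) + 0.5(307.5) = 414.6 + 209.4 + 153.8 = 777.8
(7) 1.0(307.1) - 0.6(196.7) = 307.1 - 118.0 = 189.1
The controlling combination is 1, giving 782.9 kN.

782.9 kN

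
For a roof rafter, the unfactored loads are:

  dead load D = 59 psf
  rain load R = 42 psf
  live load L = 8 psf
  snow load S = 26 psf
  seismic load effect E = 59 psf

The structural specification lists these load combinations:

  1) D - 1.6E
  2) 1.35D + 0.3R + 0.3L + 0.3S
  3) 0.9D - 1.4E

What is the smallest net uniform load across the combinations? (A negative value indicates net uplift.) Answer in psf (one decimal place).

1) 1.0(59) - 1.6(59) = 59.0 - 94.4 = -35.4
2) 1.35(59) + 0.3(42) + 0.3(8) + 0.3(26) = 79.7 + 12.6 + 2.4 + 7.8 = 102.5
3) 0.9(59) - 1.4(59) = 53.1 - 82.6 = -29.5
Combination 1 gives the minimum: -35.4 psf.

-35.4 psf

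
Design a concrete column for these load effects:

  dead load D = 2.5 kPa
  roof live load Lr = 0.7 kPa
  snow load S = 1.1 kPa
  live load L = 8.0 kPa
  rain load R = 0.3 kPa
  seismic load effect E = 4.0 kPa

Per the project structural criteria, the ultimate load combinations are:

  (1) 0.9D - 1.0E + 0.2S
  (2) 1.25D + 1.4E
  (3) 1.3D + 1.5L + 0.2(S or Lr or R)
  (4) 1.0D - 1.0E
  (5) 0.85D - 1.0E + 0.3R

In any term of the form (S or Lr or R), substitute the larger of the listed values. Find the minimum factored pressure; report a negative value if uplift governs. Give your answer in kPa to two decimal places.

(S or Lr or R) → S = 1.1 kPa.
(1) 0.9(2.5) - 1.0(4.0) + 0.2(1.1) = 2.25 - 4.00 + 0.22 = -1.53
(2) 1.25(2.5) + 1.4(4.0) = 3.13 + 5.60 = 8.73
(3) 1.3(2.5) + 1.5(8.0) + 0.2(1.1) = 3.25 + 12.00 + 0.22 = 15.47
(4) 1.0(2.5) - 1.0(4.0) = 2.50 - 4.00 = -1.50
(5) 0.85(2.5) - 1.0(4.0) + 0.3(0.3) = -1.79
Combination 5 gives the minimum: -1.79 kPa.

-1.79 kPa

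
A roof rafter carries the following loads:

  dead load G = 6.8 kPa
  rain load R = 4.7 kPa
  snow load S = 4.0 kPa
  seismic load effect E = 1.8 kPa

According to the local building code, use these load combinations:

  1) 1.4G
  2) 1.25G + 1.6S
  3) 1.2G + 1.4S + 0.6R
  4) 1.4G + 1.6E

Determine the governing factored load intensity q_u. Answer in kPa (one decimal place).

16.6 kPa

1) 1.4(6.8) = 9.5
2) 1.25(6.8) + 1.6(4.0) = 8.5 + 6.4 = 14.9
3) 1.2(6.8) + 1.4(4.0) + 0.6(4.7) = 8.2 + 5.6 + 2.8 = 16.6
4) 1.4(6.8) + 1.6(1.8) = 9.5 + 2.9 = 12.4
Maximum is from combination 3.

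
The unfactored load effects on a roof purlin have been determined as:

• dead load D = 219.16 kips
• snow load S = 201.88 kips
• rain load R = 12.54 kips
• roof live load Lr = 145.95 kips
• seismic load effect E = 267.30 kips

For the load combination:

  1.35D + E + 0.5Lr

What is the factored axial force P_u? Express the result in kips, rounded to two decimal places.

1.35(219.16) + 1.0(267.30) + 0.5(145.95) = 636.14
P_u = 636.14 kips.

636.14 kips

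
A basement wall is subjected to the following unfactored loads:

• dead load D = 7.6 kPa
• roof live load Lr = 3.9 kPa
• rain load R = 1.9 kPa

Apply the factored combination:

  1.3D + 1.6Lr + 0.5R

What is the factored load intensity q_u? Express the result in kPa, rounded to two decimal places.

1.3(7.6) + 1.6(3.9) + 0.5(1.9) = 9.88 + 6.24 + 0.95 = 17.07
q_u = 17.07 kPa.

17.07 kPa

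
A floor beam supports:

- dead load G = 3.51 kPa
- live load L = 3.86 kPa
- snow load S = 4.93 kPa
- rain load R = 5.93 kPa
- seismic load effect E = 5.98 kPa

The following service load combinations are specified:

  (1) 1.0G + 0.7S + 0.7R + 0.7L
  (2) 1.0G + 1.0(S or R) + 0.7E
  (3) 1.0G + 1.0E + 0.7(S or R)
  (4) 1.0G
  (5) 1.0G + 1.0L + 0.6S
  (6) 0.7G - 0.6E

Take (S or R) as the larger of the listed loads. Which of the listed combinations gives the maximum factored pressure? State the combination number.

Combination 1

(S or R) → R = 5.93 kPa.
(1) 1.0(3.51) + 0.7(4.93) + 0.7(5.93) + 0.7(3.86) = 13.81
(2) 1.0(3.51) + 1.0(5.93) + 0.7(5.98) = 13.63
(3) 1.0(3.51) + 1.0(5.98) + 0.7(5.93) = 13.64
(4) 1.0(3.51) = 3.51
(5) 1.0(3.51) + 1.0(3.86) + 0.6(4.93) = 10.33
(6) 0.7(3.51) - 0.6(5.98) = -1.13
The largest value is 13.81 kPa from combination 1.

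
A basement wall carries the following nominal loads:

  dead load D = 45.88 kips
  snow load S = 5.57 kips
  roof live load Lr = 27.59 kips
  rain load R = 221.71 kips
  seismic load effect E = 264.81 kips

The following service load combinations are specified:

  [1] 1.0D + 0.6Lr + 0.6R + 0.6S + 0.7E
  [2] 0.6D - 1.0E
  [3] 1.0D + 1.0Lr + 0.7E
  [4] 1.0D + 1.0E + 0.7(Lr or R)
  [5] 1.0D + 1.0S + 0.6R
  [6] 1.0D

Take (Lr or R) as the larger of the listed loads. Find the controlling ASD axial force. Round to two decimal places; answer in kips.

(Lr or R) → R = 221.71 kips.
[1] 1.0(45.88) + 0.6(27.59) + 0.6(221.71) + 0.6(5.57) + 0.7(264.81) = 45.88 + 16.55 + 133.03 + 3.34 + 185.37 = 384.17
[2] 0.6(45.88) - 1.0(264.81) = 27.53 - 264.81 = -237.28
[3] 1.0(45.88) + 1.0(27.59) + 0.7(264.81) = 45.88 + 27.59 + 185.37 = 258.84
[4] 1.0(45.88) + 1.0(264.81) + 0.7(221.71) = 45.88 + 264.81 + 155.20 = 465.89
[5] 1.0(45.88) + 1.0(5.57) + 0.6(221.71) = 45.88 + 5.57 + 133.03 = 184.48
[6] 1.0(45.88) = 45.88
Combination 4 governs: P = 465.89 kips.

465.89 kips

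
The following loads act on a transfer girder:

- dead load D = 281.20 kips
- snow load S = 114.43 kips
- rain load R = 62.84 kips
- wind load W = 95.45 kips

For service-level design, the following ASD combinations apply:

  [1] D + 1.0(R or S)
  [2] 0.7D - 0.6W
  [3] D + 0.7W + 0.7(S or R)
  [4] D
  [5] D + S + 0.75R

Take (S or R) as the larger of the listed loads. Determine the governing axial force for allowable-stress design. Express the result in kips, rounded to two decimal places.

(R or S) → S = 114.43 kips; (S or R) → S = 114.43 kips.
[1] 1.0(281.20) + 1.0(114.43) = 281.20 + 114.43 = 395.63
[2] 0.7(281.20) - 0.6(95.45) = 196.84 - 57.27 = 139.57
[3] 1.0(281.20) + 0.7(95.45) + 0.7(114.43) = 281.20 + 66.82 + 80.10 = 428.12
[4] 1.0(281.20) = 281.20
[5] 1.0(281.20) + 1.0(114.43) + 0.75(62.84) = 281.20 + 114.43 + 47.13 = 442.76
Combination 5 governs: P = 442.76 kips.

442.76 kips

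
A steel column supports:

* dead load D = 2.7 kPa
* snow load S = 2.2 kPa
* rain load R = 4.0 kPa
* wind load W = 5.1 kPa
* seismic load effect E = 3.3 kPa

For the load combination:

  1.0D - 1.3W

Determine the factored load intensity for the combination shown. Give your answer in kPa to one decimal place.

1.0(2.7) - 1.3(5.1) = -3.9
q_u = -3.9 kPa.

-3.9 kPa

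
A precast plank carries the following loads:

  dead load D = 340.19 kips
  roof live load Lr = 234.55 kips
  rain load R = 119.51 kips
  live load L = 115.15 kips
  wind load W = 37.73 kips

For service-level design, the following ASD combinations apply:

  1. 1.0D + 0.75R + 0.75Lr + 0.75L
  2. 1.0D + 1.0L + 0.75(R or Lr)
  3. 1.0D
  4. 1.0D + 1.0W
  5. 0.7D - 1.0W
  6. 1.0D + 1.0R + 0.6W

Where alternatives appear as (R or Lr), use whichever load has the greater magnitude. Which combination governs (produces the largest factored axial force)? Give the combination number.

(R or Lr) → Lr = 234.55 kips.
1. 1.0(340.19) + 0.75(119.51) + 0.75(234.55) + 0.75(115.15) = 692.10
2. 1.0(340.19) + 1.0(115.15) + 0.75(234.55) = 631.25
3. 1.0(340.19) = 340.19
4. 1.0(340.19) + 1.0(37.73) = 377.92
5. 0.7(340.19) - 1.0(37.73) = 200.40
6. 1.0(340.19) + 1.0(119.51) + 0.6(37.73) = 482.34
The largest value is 692.10 kips from combination 1.

Combination 1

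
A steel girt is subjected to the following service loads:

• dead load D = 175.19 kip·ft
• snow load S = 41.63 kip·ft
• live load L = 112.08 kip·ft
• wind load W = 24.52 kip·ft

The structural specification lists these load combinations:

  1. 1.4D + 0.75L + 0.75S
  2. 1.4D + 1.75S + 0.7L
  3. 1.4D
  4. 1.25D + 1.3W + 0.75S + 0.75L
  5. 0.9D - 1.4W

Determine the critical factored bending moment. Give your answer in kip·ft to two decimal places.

1. 1.4(175.19) + 0.75(112.08) + 0.75(41.63) = 245.27 + 84.06 + 31.22 = 360.55
2. 1.4(175.19) + 1.75(41.63) + 0.7(112.08) = 396.57
3. 1.4(175.19) = 245.27
4. 1.25(175.19) + 1.3(24.52) + 0.75(41.63) + 0.75(112.08) = 218.99 + 31.88 + 31.22 + 84.06 = 366.15
5. 0.9(175.19) - 1.4(24.52) = 157.67 - 34.33 = 123.34
Combination 2 governs: M_u = 396.57 kip·ft.

396.57 kip·ft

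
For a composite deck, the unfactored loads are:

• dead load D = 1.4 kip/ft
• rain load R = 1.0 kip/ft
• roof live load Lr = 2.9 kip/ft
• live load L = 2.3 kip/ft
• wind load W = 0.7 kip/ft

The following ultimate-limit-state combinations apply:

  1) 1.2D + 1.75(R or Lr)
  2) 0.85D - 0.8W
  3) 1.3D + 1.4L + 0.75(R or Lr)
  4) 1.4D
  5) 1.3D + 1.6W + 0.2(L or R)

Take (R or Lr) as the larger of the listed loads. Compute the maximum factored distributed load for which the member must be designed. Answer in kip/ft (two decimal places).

7.22 kip/ft

(R or Lr) → Lr = 2.9 kip/ft; (L or R) → L = 2.3 kip/ft.
1) 1.2(1.4) + 1.75(2.9) = 1.68 + 5.08 = 6.76
2) 0.85(1.4) - 0.8(0.7) = 1.19 - 0.56 = 0.63
3) 1.3(1.4) + 1.4(2.3) + 0.75(2.9) = 1.82 + 3.22 + 2.18 = 7.22
4) 1.4(1.4) = 1.96
5) 1.3(1.4) + 1.6(0.7) + 0.2(2.3) = 1.82 + 1.12 + 0.46 = 3.40
Combination 3 governs: w_u = 7.22 kip/ft.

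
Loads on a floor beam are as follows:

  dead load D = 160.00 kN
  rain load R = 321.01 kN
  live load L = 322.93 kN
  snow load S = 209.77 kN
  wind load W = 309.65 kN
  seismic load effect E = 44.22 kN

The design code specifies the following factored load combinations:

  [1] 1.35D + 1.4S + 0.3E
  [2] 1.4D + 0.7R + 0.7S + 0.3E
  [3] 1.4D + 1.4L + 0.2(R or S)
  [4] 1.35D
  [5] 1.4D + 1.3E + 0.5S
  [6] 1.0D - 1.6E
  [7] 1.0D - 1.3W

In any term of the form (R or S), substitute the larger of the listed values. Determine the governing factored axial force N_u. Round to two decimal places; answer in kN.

740.30 kN

(R or S) → R = 321.01 kN.
[1] 1.35(160.00) + 1.4(209.77) + 0.3(44.22) = 522.94
[2] 1.4(160.00) + 0.7(321.01) + 0.7(209.77) + 0.3(44.22) = 608.81
[3] 1.4(160.00) + 1.4(322.93) + 0.2(321.01) = 224.00 + 452.10 + 64.20 = 740.30
[4] 1.35(160.00) = 216.00
[5] 1.4(160.00) + 1.3(44.22) + 0.5(209.77) = 386.37
[6] 1.0(160.00) - 1.6(44.22) = 160.00 - 70.75 = 89.25
[7] 1.0(160.00) - 1.3(309.65) = 160.00 - 402.55 = -242.55
Combination 3 governs: N_u = 740.30 kN.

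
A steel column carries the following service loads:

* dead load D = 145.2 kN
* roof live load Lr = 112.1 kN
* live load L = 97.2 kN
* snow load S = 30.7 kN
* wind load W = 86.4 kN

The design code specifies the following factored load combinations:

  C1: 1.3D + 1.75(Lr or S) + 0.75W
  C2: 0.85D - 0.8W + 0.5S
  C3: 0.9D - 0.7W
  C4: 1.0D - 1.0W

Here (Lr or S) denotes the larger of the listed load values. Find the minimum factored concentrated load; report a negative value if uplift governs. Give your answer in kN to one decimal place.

(Lr or S) → Lr = 112.1 kN.
C1: 1.3(145.2) + 1.75(112.1) + 0.75(86.4) = 449.7
C2: 0.85(145.2) - 0.8(86.4) + 0.5(30.7) = 123.4 - 69.1 + 15.4 = 69.7
C3: 0.9(145.2) - 0.7(86.4) = 130.7 - 60.5 = 70.2
C4: 1.0(145.2) - 1.0(86.4) = 145.2 - 86.4 = 58.8
Combination 4 gives the minimum: 58.8 kN.

58.8 kN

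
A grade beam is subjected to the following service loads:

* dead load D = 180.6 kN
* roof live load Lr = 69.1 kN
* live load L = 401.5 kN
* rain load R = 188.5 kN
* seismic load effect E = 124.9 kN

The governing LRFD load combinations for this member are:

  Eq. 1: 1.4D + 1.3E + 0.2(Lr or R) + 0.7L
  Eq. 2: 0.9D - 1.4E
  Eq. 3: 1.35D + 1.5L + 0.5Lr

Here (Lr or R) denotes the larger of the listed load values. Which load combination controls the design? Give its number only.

Combination 3

(Lr or R) → R = 188.5 kN.
Eq. 1: 1.4(180.6) + 1.3(124.9) + 0.2(188.5) + 0.7(401.5) = 734.0
Eq. 2: 0.9(180.6) - 1.4(124.9) = -12.3
Eq. 3: 1.35(180.6) + 1.5(401.5) + 0.5(69.1) = 880.6
The largest value is 880.6 kN from combination 3.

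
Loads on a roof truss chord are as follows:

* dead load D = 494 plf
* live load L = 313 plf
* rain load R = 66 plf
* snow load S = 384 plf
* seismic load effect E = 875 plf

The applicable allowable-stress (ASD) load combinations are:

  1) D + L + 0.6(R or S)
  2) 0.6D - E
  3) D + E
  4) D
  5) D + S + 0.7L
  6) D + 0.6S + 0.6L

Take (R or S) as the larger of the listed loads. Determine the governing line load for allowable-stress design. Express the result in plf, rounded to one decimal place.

1369.0 plf

(R or S) → S = 384 plf.
1) 1.0(494) + 1.0(313) + 0.6(384) = 1037.4
2) 0.6(494) - 1.0(875) = -578.6
3) 1.0(494) + 1.0(875) = 1369.0
4) 1.0(494) = 494.0
5) 1.0(494) + 1.0(384) + 0.7(313) = 1097.1
6) 1.0(494) + 0.6(384) + 0.6(313) = 912.2
Combination 3 governs: w = 1369.0 plf.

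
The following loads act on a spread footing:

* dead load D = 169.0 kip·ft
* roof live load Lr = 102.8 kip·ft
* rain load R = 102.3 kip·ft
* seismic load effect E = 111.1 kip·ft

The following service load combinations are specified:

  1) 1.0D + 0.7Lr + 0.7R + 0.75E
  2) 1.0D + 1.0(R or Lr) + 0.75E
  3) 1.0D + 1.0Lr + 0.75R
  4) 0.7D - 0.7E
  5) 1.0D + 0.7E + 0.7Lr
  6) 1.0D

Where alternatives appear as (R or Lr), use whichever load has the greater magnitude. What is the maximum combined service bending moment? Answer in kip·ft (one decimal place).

(R or Lr) → Lr = 102.8 kip·ft.
1) 1.0(169.0) + 0.7(102.8) + 0.7(102.3) + 0.75(111.1) = 395.9
2) 1.0(169.0) + 1.0(102.8) + 0.75(111.1) = 355.1
3) 1.0(169.0) + 1.0(102.8) + 0.75(102.3) = 348.5
4) 0.7(169.0) - 0.7(111.1) = 40.5
5) 1.0(169.0) + 0.7(111.1) + 0.7(102.8) = 318.7
6) 1.0(169.0) = 169.0
Maximum is from combination 1.

395.9 kip·ft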